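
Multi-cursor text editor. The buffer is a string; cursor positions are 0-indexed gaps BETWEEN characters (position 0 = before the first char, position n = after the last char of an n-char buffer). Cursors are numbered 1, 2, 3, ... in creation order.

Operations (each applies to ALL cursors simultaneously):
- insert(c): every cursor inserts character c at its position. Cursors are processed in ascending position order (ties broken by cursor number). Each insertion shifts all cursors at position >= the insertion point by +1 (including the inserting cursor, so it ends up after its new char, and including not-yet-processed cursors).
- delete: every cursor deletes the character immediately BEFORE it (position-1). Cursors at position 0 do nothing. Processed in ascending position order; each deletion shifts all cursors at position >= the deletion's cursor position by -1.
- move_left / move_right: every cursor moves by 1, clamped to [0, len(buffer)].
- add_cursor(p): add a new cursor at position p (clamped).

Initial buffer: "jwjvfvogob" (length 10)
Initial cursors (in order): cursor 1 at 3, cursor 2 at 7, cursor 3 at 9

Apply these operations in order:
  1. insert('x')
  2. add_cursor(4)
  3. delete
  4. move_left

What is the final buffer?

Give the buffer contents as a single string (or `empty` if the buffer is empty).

After op 1 (insert('x')): buffer="jwjxvfvoxgoxb" (len 13), cursors c1@4 c2@9 c3@12, authorship ...1....2..3.
After op 2 (add_cursor(4)): buffer="jwjxvfvoxgoxb" (len 13), cursors c1@4 c4@4 c2@9 c3@12, authorship ...1....2..3.
After op 3 (delete): buffer="jwvfvogob" (len 9), cursors c1@2 c4@2 c2@6 c3@8, authorship .........
After op 4 (move_left): buffer="jwvfvogob" (len 9), cursors c1@1 c4@1 c2@5 c3@7, authorship .........

Answer: jwvfvogob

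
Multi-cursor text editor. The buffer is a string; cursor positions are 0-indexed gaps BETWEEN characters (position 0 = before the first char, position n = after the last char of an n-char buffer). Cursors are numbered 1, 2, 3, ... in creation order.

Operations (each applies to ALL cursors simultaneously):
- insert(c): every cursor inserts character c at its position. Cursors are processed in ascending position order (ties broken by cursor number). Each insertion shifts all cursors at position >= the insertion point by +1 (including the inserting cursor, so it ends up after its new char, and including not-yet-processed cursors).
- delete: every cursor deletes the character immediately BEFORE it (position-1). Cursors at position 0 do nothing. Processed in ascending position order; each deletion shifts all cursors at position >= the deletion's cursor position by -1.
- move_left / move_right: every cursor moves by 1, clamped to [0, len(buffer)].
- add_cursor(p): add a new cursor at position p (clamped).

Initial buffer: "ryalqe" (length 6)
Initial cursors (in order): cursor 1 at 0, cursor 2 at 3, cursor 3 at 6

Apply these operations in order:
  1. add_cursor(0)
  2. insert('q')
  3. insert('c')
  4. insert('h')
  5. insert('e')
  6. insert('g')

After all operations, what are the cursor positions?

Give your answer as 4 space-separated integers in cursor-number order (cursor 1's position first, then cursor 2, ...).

Answer: 10 18 26 10

Derivation:
After op 1 (add_cursor(0)): buffer="ryalqe" (len 6), cursors c1@0 c4@0 c2@3 c3@6, authorship ......
After op 2 (insert('q')): buffer="qqryaqlqeq" (len 10), cursors c1@2 c4@2 c2@6 c3@10, authorship 14...2...3
After op 3 (insert('c')): buffer="qqccryaqclqeqc" (len 14), cursors c1@4 c4@4 c2@9 c3@14, authorship 1414...22...33
After op 4 (insert('h')): buffer="qqcchhryaqchlqeqch" (len 18), cursors c1@6 c4@6 c2@12 c3@18, authorship 141414...222...333
After op 5 (insert('e')): buffer="qqcchheeryaqchelqeqche" (len 22), cursors c1@8 c4@8 c2@15 c3@22, authorship 14141414...2222...3333
After op 6 (insert('g')): buffer="qqcchheeggryaqcheglqeqcheg" (len 26), cursors c1@10 c4@10 c2@18 c3@26, authorship 1414141414...22222...33333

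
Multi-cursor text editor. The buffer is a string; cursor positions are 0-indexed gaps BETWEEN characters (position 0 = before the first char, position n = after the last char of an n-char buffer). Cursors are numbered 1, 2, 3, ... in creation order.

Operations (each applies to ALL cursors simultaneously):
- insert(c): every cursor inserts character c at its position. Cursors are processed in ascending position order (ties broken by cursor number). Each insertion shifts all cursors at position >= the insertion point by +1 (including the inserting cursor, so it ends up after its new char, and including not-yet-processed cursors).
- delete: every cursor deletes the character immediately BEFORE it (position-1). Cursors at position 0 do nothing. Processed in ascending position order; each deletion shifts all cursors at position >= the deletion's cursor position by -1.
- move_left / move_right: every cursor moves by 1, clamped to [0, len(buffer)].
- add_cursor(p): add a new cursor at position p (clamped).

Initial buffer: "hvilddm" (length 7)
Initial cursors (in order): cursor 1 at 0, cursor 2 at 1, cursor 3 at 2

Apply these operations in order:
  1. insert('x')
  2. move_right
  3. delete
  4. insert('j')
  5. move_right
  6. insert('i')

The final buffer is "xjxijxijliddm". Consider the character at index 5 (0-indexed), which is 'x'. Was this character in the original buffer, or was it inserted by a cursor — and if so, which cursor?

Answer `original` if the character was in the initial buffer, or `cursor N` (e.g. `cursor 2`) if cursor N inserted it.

Answer: cursor 3

Derivation:
After op 1 (insert('x')): buffer="xhxvxilddm" (len 10), cursors c1@1 c2@3 c3@5, authorship 1.2.3.....
After op 2 (move_right): buffer="xhxvxilddm" (len 10), cursors c1@2 c2@4 c3@6, authorship 1.2.3.....
After op 3 (delete): buffer="xxxlddm" (len 7), cursors c1@1 c2@2 c3@3, authorship 123....
After op 4 (insert('j')): buffer="xjxjxjlddm" (len 10), cursors c1@2 c2@4 c3@6, authorship 112233....
After op 5 (move_right): buffer="xjxjxjlddm" (len 10), cursors c1@3 c2@5 c3@7, authorship 112233....
After op 6 (insert('i')): buffer="xjxijxijliddm" (len 13), cursors c1@4 c2@7 c3@10, authorship 11212323.3...
Authorship (.=original, N=cursor N): 1 1 2 1 2 3 2 3 . 3 . . .
Index 5: author = 3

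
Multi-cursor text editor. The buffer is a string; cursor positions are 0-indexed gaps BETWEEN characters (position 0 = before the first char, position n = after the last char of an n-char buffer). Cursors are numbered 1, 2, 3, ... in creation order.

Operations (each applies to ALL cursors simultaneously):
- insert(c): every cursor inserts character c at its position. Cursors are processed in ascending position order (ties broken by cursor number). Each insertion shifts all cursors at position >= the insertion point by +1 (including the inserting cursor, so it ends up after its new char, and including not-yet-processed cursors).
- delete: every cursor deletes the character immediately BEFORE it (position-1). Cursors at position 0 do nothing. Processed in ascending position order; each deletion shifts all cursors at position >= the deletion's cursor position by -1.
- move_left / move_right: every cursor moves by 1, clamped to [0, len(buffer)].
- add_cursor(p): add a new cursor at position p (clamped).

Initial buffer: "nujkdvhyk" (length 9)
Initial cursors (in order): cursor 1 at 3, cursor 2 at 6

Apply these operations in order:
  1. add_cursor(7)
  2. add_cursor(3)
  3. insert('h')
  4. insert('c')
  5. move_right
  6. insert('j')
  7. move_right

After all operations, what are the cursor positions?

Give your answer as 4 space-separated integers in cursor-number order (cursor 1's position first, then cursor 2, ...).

After op 1 (add_cursor(7)): buffer="nujkdvhyk" (len 9), cursors c1@3 c2@6 c3@7, authorship .........
After op 2 (add_cursor(3)): buffer="nujkdvhyk" (len 9), cursors c1@3 c4@3 c2@6 c3@7, authorship .........
After op 3 (insert('h')): buffer="nujhhkdvhhhyk" (len 13), cursors c1@5 c4@5 c2@9 c3@11, authorship ...14...2.3..
After op 4 (insert('c')): buffer="nujhhcckdvhchhcyk" (len 17), cursors c1@7 c4@7 c2@12 c3@15, authorship ...1414...22.33..
After op 5 (move_right): buffer="nujhhcckdvhchhcyk" (len 17), cursors c1@8 c4@8 c2@13 c3@16, authorship ...1414...22.33..
After op 6 (insert('j')): buffer="nujhhcckjjdvhchjhcyjk" (len 21), cursors c1@10 c4@10 c2@16 c3@20, authorship ...1414.14..22.233.3.
After op 7 (move_right): buffer="nujhhcckjjdvhchjhcyjk" (len 21), cursors c1@11 c4@11 c2@17 c3@21, authorship ...1414.14..22.233.3.

Answer: 11 17 21 11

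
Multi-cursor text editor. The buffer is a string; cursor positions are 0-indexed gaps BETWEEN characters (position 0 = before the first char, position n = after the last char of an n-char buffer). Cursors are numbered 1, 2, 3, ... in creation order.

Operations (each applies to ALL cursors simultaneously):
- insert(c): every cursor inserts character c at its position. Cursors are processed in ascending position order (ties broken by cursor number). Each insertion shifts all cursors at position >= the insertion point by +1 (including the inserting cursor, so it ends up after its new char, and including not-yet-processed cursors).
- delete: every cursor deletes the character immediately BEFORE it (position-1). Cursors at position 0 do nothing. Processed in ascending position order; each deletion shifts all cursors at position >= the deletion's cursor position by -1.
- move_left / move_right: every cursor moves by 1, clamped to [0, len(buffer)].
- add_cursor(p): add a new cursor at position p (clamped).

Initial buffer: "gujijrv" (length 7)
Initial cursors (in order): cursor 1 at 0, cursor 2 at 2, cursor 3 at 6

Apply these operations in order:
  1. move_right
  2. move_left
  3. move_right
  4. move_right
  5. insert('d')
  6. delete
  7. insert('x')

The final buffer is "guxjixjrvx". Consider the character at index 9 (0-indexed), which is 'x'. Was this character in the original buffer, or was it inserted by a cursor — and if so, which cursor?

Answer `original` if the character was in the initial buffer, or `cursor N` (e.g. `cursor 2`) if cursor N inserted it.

After op 1 (move_right): buffer="gujijrv" (len 7), cursors c1@1 c2@3 c3@7, authorship .......
After op 2 (move_left): buffer="gujijrv" (len 7), cursors c1@0 c2@2 c3@6, authorship .......
After op 3 (move_right): buffer="gujijrv" (len 7), cursors c1@1 c2@3 c3@7, authorship .......
After op 4 (move_right): buffer="gujijrv" (len 7), cursors c1@2 c2@4 c3@7, authorship .......
After op 5 (insert('d')): buffer="gudjidjrvd" (len 10), cursors c1@3 c2@6 c3@10, authorship ..1..2...3
After op 6 (delete): buffer="gujijrv" (len 7), cursors c1@2 c2@4 c3@7, authorship .......
After op 7 (insert('x')): buffer="guxjixjrvx" (len 10), cursors c1@3 c2@6 c3@10, authorship ..1..2...3
Authorship (.=original, N=cursor N): . . 1 . . 2 . . . 3
Index 9: author = 3

Answer: cursor 3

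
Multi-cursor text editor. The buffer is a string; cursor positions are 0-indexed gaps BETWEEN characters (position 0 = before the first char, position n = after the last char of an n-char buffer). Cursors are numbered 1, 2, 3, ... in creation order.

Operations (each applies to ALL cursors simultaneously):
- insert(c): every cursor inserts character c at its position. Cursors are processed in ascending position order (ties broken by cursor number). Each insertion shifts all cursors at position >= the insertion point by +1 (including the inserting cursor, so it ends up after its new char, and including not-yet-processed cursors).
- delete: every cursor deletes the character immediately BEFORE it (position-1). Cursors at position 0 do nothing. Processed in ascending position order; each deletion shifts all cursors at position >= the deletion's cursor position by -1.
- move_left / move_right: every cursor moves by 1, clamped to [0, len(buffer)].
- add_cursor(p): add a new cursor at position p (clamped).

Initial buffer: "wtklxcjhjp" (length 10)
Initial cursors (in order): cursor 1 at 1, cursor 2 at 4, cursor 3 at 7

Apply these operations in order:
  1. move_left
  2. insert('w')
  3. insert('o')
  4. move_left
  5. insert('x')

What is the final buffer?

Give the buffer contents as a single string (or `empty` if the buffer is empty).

Answer: wxowtkwxolxcwxojhjp

Derivation:
After op 1 (move_left): buffer="wtklxcjhjp" (len 10), cursors c1@0 c2@3 c3@6, authorship ..........
After op 2 (insert('w')): buffer="wwtkwlxcwjhjp" (len 13), cursors c1@1 c2@5 c3@9, authorship 1...2...3....
After op 3 (insert('o')): buffer="wowtkwolxcwojhjp" (len 16), cursors c1@2 c2@7 c3@12, authorship 11...22...33....
After op 4 (move_left): buffer="wowtkwolxcwojhjp" (len 16), cursors c1@1 c2@6 c3@11, authorship 11...22...33....
After op 5 (insert('x')): buffer="wxowtkwxolxcwxojhjp" (len 19), cursors c1@2 c2@8 c3@14, authorship 111...222...333....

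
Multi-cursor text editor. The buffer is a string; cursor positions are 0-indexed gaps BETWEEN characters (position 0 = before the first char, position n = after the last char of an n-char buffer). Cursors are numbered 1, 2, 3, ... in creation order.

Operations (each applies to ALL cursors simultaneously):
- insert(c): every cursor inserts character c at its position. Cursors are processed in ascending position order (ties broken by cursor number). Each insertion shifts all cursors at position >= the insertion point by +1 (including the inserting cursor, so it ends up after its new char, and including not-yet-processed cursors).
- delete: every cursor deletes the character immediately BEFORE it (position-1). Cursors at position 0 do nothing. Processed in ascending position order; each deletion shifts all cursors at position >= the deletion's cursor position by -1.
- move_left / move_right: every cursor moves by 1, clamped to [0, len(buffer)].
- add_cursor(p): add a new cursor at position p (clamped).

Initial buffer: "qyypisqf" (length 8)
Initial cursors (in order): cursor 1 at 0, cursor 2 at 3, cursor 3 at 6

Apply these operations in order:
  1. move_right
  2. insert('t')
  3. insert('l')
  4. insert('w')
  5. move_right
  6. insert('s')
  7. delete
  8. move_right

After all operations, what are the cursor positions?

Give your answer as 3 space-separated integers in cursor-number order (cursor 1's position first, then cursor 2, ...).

Answer: 6 12 17

Derivation:
After op 1 (move_right): buffer="qyypisqf" (len 8), cursors c1@1 c2@4 c3@7, authorship ........
After op 2 (insert('t')): buffer="qtyyptisqtf" (len 11), cursors c1@2 c2@6 c3@10, authorship .1...2...3.
After op 3 (insert('l')): buffer="qtlyyptlisqtlf" (len 14), cursors c1@3 c2@8 c3@13, authorship .11...22...33.
After op 4 (insert('w')): buffer="qtlwyyptlwisqtlwf" (len 17), cursors c1@4 c2@10 c3@16, authorship .111...222...333.
After op 5 (move_right): buffer="qtlwyyptlwisqtlwf" (len 17), cursors c1@5 c2@11 c3@17, authorship .111...222...333.
After op 6 (insert('s')): buffer="qtlwysyptlwissqtlwfs" (len 20), cursors c1@6 c2@13 c3@20, authorship .111.1..222.2..333.3
After op 7 (delete): buffer="qtlwyyptlwisqtlwf" (len 17), cursors c1@5 c2@11 c3@17, authorship .111...222...333.
After op 8 (move_right): buffer="qtlwyyptlwisqtlwf" (len 17), cursors c1@6 c2@12 c3@17, authorship .111...222...333.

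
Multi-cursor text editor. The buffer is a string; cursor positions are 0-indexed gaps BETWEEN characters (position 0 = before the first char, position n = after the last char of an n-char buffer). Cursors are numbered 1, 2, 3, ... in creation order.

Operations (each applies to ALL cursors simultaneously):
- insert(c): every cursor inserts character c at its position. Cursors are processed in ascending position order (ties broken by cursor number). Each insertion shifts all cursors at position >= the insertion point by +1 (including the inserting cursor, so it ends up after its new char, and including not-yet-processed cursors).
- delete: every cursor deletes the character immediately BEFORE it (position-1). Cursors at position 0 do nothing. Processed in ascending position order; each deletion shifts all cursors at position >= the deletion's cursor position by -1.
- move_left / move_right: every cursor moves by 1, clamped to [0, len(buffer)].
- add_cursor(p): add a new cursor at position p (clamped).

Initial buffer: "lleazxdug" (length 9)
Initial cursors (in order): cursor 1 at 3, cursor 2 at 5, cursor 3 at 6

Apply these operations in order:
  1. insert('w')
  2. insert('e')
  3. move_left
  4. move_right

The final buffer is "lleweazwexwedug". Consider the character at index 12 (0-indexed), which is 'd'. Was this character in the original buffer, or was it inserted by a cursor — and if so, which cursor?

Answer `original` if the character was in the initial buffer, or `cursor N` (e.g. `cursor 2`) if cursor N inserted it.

Answer: original

Derivation:
After op 1 (insert('w')): buffer="llewazwxwdug" (len 12), cursors c1@4 c2@7 c3@9, authorship ...1..2.3...
After op 2 (insert('e')): buffer="lleweazwexwedug" (len 15), cursors c1@5 c2@9 c3@12, authorship ...11..22.33...
After op 3 (move_left): buffer="lleweazwexwedug" (len 15), cursors c1@4 c2@8 c3@11, authorship ...11..22.33...
After op 4 (move_right): buffer="lleweazwexwedug" (len 15), cursors c1@5 c2@9 c3@12, authorship ...11..22.33...
Authorship (.=original, N=cursor N): . . . 1 1 . . 2 2 . 3 3 . . .
Index 12: author = original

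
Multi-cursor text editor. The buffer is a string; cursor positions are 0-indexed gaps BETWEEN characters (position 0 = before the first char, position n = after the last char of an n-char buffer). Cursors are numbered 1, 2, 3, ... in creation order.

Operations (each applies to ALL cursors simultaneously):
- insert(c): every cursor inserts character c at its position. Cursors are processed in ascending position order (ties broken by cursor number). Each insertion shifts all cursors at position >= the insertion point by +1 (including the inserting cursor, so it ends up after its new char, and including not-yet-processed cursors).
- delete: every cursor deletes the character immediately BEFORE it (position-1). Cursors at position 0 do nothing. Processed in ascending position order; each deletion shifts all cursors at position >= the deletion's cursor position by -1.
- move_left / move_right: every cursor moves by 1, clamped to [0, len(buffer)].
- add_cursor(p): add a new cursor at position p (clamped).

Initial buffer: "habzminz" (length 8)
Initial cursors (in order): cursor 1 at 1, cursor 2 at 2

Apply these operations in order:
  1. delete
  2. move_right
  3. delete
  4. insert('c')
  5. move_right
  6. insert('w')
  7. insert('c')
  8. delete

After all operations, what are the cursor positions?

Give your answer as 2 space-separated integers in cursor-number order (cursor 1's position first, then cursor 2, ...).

Answer: 5 5

Derivation:
After op 1 (delete): buffer="bzminz" (len 6), cursors c1@0 c2@0, authorship ......
After op 2 (move_right): buffer="bzminz" (len 6), cursors c1@1 c2@1, authorship ......
After op 3 (delete): buffer="zminz" (len 5), cursors c1@0 c2@0, authorship .....
After op 4 (insert('c')): buffer="cczminz" (len 7), cursors c1@2 c2@2, authorship 12.....
After op 5 (move_right): buffer="cczminz" (len 7), cursors c1@3 c2@3, authorship 12.....
After op 6 (insert('w')): buffer="cczwwminz" (len 9), cursors c1@5 c2@5, authorship 12.12....
After op 7 (insert('c')): buffer="cczwwccminz" (len 11), cursors c1@7 c2@7, authorship 12.1212....
After op 8 (delete): buffer="cczwwminz" (len 9), cursors c1@5 c2@5, authorship 12.12....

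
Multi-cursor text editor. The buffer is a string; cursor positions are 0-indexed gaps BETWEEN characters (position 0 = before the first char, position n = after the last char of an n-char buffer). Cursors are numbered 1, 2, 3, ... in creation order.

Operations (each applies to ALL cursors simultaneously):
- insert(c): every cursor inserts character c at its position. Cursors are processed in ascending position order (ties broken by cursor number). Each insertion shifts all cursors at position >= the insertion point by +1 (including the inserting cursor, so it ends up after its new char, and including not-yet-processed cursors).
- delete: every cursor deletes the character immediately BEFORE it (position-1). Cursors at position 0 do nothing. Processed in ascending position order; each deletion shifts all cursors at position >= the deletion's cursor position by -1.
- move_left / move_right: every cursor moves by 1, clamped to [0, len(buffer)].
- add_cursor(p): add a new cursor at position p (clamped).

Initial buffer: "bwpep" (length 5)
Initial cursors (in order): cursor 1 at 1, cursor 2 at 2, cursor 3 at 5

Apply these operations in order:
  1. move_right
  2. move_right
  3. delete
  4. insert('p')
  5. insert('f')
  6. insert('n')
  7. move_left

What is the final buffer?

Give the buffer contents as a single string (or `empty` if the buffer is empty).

After op 1 (move_right): buffer="bwpep" (len 5), cursors c1@2 c2@3 c3@5, authorship .....
After op 2 (move_right): buffer="bwpep" (len 5), cursors c1@3 c2@4 c3@5, authorship .....
After op 3 (delete): buffer="bw" (len 2), cursors c1@2 c2@2 c3@2, authorship ..
After op 4 (insert('p')): buffer="bwppp" (len 5), cursors c1@5 c2@5 c3@5, authorship ..123
After op 5 (insert('f')): buffer="bwpppfff" (len 8), cursors c1@8 c2@8 c3@8, authorship ..123123
After op 6 (insert('n')): buffer="bwpppfffnnn" (len 11), cursors c1@11 c2@11 c3@11, authorship ..123123123
After op 7 (move_left): buffer="bwpppfffnnn" (len 11), cursors c1@10 c2@10 c3@10, authorship ..123123123

Answer: bwpppfffnnn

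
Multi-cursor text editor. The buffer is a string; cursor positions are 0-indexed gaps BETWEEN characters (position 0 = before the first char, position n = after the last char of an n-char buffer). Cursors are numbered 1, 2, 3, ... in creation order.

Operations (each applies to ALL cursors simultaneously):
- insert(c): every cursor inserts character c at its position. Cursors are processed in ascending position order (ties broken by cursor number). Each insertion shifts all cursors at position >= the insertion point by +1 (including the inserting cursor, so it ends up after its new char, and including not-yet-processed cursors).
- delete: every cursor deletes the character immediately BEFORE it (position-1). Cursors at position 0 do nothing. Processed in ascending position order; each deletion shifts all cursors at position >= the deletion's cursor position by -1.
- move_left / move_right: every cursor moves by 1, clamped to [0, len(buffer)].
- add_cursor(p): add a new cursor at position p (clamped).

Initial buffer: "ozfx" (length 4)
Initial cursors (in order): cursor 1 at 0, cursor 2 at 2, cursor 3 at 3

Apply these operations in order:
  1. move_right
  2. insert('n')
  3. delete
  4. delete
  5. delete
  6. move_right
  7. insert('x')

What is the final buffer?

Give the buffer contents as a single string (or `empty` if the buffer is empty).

Answer: xxx

Derivation:
After op 1 (move_right): buffer="ozfx" (len 4), cursors c1@1 c2@3 c3@4, authorship ....
After op 2 (insert('n')): buffer="onzfnxn" (len 7), cursors c1@2 c2@5 c3@7, authorship .1..2.3
After op 3 (delete): buffer="ozfx" (len 4), cursors c1@1 c2@3 c3@4, authorship ....
After op 4 (delete): buffer="z" (len 1), cursors c1@0 c2@1 c3@1, authorship .
After op 5 (delete): buffer="" (len 0), cursors c1@0 c2@0 c3@0, authorship 
After op 6 (move_right): buffer="" (len 0), cursors c1@0 c2@0 c3@0, authorship 
After op 7 (insert('x')): buffer="xxx" (len 3), cursors c1@3 c2@3 c3@3, authorship 123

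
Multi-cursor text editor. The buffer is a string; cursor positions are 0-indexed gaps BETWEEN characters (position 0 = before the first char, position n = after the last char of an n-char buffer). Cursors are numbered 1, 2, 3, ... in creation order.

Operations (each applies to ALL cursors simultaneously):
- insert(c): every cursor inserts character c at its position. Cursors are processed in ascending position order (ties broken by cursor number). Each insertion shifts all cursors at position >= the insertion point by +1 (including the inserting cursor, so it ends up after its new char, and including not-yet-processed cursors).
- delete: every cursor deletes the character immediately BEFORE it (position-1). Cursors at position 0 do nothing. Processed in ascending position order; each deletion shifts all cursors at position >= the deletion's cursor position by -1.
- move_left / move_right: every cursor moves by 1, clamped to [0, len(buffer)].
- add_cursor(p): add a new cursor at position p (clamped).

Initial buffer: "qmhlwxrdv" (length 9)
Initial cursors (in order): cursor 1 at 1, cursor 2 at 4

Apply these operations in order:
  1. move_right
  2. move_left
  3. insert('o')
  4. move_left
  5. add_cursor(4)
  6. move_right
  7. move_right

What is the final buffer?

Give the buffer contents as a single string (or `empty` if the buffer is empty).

After op 1 (move_right): buffer="qmhlwxrdv" (len 9), cursors c1@2 c2@5, authorship .........
After op 2 (move_left): buffer="qmhlwxrdv" (len 9), cursors c1@1 c2@4, authorship .........
After op 3 (insert('o')): buffer="qomhlowxrdv" (len 11), cursors c1@2 c2@6, authorship .1...2.....
After op 4 (move_left): buffer="qomhlowxrdv" (len 11), cursors c1@1 c2@5, authorship .1...2.....
After op 5 (add_cursor(4)): buffer="qomhlowxrdv" (len 11), cursors c1@1 c3@4 c2@5, authorship .1...2.....
After op 6 (move_right): buffer="qomhlowxrdv" (len 11), cursors c1@2 c3@5 c2@6, authorship .1...2.....
After op 7 (move_right): buffer="qomhlowxrdv" (len 11), cursors c1@3 c3@6 c2@7, authorship .1...2.....

Answer: qomhlowxrdv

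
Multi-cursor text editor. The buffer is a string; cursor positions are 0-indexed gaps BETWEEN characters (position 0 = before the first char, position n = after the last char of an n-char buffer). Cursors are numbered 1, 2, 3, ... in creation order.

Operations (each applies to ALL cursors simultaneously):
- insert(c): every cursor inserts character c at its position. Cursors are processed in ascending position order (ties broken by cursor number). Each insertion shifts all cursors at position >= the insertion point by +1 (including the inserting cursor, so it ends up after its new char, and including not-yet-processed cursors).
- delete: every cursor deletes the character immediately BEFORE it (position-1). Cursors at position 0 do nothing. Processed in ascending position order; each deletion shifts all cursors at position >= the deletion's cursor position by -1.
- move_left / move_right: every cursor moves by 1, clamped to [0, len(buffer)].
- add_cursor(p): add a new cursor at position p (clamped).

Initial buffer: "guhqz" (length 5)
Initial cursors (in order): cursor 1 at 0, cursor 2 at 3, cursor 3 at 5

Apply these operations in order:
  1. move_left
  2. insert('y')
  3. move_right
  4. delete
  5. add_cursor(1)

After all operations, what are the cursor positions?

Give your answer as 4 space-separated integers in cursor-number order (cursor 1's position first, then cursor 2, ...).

After op 1 (move_left): buffer="guhqz" (len 5), cursors c1@0 c2@2 c3@4, authorship .....
After op 2 (insert('y')): buffer="yguyhqyz" (len 8), cursors c1@1 c2@4 c3@7, authorship 1..2..3.
After op 3 (move_right): buffer="yguyhqyz" (len 8), cursors c1@2 c2@5 c3@8, authorship 1..2..3.
After op 4 (delete): buffer="yuyqy" (len 5), cursors c1@1 c2@3 c3@5, authorship 1.2.3
After op 5 (add_cursor(1)): buffer="yuyqy" (len 5), cursors c1@1 c4@1 c2@3 c3@5, authorship 1.2.3

Answer: 1 3 5 1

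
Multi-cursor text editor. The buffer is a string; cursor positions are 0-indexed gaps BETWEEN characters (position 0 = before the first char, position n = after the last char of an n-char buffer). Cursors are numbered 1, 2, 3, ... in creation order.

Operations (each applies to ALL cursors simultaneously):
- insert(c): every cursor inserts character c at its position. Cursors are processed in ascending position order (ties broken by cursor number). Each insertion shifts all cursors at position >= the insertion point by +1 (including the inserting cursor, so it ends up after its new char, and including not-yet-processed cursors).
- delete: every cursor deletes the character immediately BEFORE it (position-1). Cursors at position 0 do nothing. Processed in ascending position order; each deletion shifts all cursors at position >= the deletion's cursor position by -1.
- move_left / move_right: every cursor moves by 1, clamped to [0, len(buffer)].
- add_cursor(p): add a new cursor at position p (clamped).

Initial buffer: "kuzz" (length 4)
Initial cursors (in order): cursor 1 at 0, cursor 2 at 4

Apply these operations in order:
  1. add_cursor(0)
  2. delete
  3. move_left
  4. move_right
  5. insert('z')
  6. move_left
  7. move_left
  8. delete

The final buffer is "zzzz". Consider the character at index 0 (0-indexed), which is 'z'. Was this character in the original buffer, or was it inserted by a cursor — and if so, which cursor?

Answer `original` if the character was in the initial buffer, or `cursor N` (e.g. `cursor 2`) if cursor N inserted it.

Answer: cursor 1

Derivation:
After op 1 (add_cursor(0)): buffer="kuzz" (len 4), cursors c1@0 c3@0 c2@4, authorship ....
After op 2 (delete): buffer="kuz" (len 3), cursors c1@0 c3@0 c2@3, authorship ...
After op 3 (move_left): buffer="kuz" (len 3), cursors c1@0 c3@0 c2@2, authorship ...
After op 4 (move_right): buffer="kuz" (len 3), cursors c1@1 c3@1 c2@3, authorship ...
After op 5 (insert('z')): buffer="kzzuzz" (len 6), cursors c1@3 c3@3 c2@6, authorship .13..2
After op 6 (move_left): buffer="kzzuzz" (len 6), cursors c1@2 c3@2 c2@5, authorship .13..2
After op 7 (move_left): buffer="kzzuzz" (len 6), cursors c1@1 c3@1 c2@4, authorship .13..2
After op 8 (delete): buffer="zzzz" (len 4), cursors c1@0 c3@0 c2@2, authorship 13.2
Authorship (.=original, N=cursor N): 1 3 . 2
Index 0: author = 1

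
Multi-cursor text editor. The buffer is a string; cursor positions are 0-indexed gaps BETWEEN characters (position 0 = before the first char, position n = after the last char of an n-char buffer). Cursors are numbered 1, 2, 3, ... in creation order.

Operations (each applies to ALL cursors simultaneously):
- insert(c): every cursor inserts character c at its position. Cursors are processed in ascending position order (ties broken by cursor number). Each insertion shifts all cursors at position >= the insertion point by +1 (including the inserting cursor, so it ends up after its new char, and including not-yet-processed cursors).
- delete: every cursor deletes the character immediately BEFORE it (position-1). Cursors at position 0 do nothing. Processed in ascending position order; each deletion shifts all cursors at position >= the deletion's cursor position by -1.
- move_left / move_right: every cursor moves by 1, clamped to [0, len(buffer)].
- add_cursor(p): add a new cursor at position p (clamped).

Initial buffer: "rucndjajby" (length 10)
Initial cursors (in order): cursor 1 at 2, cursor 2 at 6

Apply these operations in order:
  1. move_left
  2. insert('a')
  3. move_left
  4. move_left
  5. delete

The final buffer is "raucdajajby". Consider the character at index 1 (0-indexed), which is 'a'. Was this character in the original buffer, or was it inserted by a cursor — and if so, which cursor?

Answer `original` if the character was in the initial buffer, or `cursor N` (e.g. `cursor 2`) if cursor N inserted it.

Answer: cursor 1

Derivation:
After op 1 (move_left): buffer="rucndjajby" (len 10), cursors c1@1 c2@5, authorship ..........
After op 2 (insert('a')): buffer="raucndajajby" (len 12), cursors c1@2 c2@7, authorship .1....2.....
After op 3 (move_left): buffer="raucndajajby" (len 12), cursors c1@1 c2@6, authorship .1....2.....
After op 4 (move_left): buffer="raucndajajby" (len 12), cursors c1@0 c2@5, authorship .1....2.....
After op 5 (delete): buffer="raucdajajby" (len 11), cursors c1@0 c2@4, authorship .1...2.....
Authorship (.=original, N=cursor N): . 1 . . . 2 . . . . .
Index 1: author = 1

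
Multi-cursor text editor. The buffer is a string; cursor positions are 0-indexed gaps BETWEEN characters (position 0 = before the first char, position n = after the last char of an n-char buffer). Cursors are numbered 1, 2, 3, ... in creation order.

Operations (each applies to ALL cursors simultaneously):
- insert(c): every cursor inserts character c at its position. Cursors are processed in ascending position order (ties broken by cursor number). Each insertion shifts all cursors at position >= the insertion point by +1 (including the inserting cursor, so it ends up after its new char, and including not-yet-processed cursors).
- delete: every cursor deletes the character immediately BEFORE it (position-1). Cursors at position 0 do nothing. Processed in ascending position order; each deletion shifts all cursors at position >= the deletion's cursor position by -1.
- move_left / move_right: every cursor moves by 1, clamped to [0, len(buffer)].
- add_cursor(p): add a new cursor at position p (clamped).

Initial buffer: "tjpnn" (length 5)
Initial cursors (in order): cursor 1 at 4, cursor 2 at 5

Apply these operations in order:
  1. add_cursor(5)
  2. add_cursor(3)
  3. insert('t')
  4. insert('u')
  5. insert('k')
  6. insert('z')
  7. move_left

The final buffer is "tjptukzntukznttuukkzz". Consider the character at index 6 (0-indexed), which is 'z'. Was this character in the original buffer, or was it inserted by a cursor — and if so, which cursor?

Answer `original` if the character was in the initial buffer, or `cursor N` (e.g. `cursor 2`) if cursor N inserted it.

Answer: cursor 4

Derivation:
After op 1 (add_cursor(5)): buffer="tjpnn" (len 5), cursors c1@4 c2@5 c3@5, authorship .....
After op 2 (add_cursor(3)): buffer="tjpnn" (len 5), cursors c4@3 c1@4 c2@5 c3@5, authorship .....
After op 3 (insert('t')): buffer="tjptntntt" (len 9), cursors c4@4 c1@6 c2@9 c3@9, authorship ...4.1.23
After op 4 (insert('u')): buffer="tjptuntunttuu" (len 13), cursors c4@5 c1@8 c2@13 c3@13, authorship ...44.11.2323
After op 5 (insert('k')): buffer="tjptukntuknttuukk" (len 17), cursors c4@6 c1@10 c2@17 c3@17, authorship ...444.111.232323
After op 6 (insert('z')): buffer="tjptukzntukznttuukkzz" (len 21), cursors c4@7 c1@12 c2@21 c3@21, authorship ...4444.1111.23232323
After op 7 (move_left): buffer="tjptukzntukznttuukkzz" (len 21), cursors c4@6 c1@11 c2@20 c3@20, authorship ...4444.1111.23232323
Authorship (.=original, N=cursor N): . . . 4 4 4 4 . 1 1 1 1 . 2 3 2 3 2 3 2 3
Index 6: author = 4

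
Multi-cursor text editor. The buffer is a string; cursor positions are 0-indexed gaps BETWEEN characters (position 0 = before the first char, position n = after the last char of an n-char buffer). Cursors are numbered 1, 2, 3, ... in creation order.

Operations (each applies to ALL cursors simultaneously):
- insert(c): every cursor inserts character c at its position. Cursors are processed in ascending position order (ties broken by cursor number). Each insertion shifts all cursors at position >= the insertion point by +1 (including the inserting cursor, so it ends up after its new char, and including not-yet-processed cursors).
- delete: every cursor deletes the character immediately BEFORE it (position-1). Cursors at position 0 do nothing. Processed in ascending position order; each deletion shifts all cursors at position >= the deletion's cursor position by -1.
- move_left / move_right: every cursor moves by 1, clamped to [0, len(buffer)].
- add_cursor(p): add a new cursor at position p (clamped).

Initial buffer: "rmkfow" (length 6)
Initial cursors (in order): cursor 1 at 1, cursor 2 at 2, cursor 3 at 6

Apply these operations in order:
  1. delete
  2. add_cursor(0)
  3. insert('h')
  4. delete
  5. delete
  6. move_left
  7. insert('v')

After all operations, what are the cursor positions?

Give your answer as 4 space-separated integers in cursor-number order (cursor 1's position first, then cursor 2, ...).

After op 1 (delete): buffer="kfo" (len 3), cursors c1@0 c2@0 c3@3, authorship ...
After op 2 (add_cursor(0)): buffer="kfo" (len 3), cursors c1@0 c2@0 c4@0 c3@3, authorship ...
After op 3 (insert('h')): buffer="hhhkfoh" (len 7), cursors c1@3 c2@3 c4@3 c3@7, authorship 124...3
After op 4 (delete): buffer="kfo" (len 3), cursors c1@0 c2@0 c4@0 c3@3, authorship ...
After op 5 (delete): buffer="kf" (len 2), cursors c1@0 c2@0 c4@0 c3@2, authorship ..
After op 6 (move_left): buffer="kf" (len 2), cursors c1@0 c2@0 c4@0 c3@1, authorship ..
After op 7 (insert('v')): buffer="vvvkvf" (len 6), cursors c1@3 c2@3 c4@3 c3@5, authorship 124.3.

Answer: 3 3 5 3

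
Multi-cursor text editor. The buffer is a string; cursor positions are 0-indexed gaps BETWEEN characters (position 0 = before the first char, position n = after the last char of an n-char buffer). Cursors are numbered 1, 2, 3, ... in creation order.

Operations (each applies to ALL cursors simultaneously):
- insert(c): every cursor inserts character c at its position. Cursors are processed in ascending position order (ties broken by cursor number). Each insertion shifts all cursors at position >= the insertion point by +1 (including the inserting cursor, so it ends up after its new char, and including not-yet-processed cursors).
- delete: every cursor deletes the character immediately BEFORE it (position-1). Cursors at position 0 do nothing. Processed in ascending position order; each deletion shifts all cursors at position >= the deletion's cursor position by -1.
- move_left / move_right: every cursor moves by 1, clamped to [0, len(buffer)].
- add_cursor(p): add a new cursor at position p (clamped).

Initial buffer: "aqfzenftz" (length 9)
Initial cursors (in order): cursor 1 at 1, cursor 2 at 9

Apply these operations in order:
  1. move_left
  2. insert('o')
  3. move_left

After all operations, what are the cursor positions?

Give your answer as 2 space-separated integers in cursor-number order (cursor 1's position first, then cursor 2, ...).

Answer: 0 9

Derivation:
After op 1 (move_left): buffer="aqfzenftz" (len 9), cursors c1@0 c2@8, authorship .........
After op 2 (insert('o')): buffer="oaqfzenftoz" (len 11), cursors c1@1 c2@10, authorship 1........2.
After op 3 (move_left): buffer="oaqfzenftoz" (len 11), cursors c1@0 c2@9, authorship 1........2.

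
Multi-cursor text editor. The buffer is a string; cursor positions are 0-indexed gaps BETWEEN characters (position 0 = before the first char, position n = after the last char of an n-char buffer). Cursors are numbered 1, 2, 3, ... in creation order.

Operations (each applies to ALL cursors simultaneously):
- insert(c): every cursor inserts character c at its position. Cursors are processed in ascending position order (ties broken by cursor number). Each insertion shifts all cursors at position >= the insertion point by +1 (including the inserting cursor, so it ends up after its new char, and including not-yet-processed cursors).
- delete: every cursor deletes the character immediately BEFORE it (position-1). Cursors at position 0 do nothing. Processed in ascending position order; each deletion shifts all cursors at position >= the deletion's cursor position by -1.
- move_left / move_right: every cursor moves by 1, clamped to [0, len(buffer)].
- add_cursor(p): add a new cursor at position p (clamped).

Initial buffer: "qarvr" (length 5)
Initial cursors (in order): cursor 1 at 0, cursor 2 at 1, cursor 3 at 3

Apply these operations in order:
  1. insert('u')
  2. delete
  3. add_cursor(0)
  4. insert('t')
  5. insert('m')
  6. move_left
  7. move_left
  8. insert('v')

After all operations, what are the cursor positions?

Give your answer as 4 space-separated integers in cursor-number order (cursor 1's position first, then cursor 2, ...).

Answer: 4 8 13 4

Derivation:
After op 1 (insert('u')): buffer="uquaruvr" (len 8), cursors c1@1 c2@3 c3@6, authorship 1.2..3..
After op 2 (delete): buffer="qarvr" (len 5), cursors c1@0 c2@1 c3@3, authorship .....
After op 3 (add_cursor(0)): buffer="qarvr" (len 5), cursors c1@0 c4@0 c2@1 c3@3, authorship .....
After op 4 (insert('t')): buffer="ttqtartvr" (len 9), cursors c1@2 c4@2 c2@4 c3@7, authorship 14.2..3..
After op 5 (insert('m')): buffer="ttmmqtmartmvr" (len 13), cursors c1@4 c4@4 c2@7 c3@11, authorship 1414.22..33..
After op 6 (move_left): buffer="ttmmqtmartmvr" (len 13), cursors c1@3 c4@3 c2@6 c3@10, authorship 1414.22..33..
After op 7 (move_left): buffer="ttmmqtmartmvr" (len 13), cursors c1@2 c4@2 c2@5 c3@9, authorship 1414.22..33..
After op 8 (insert('v')): buffer="ttvvmmqvtmarvtmvr" (len 17), cursors c1@4 c4@4 c2@8 c3@13, authorship 141414.222..333..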